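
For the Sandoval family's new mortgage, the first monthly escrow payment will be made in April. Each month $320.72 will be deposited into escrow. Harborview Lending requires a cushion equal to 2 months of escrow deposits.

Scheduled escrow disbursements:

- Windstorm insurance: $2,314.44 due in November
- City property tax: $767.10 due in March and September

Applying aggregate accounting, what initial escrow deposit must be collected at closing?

$1,157.22

Cushion = 2 × $320.72 = $641.44
Trial balance (start $0, +$320.72 each month, − disbursements):
  Apr: +$320.72 → $320.72
  May: +$320.72 → $641.44
  Jun: +$320.72 → $962.16
  Jul: +$320.72 → $1,282.88
  Aug: +$320.72 → $1,603.60
  Sep: +$320.72 − $767.10 → $1,157.22
  Oct: +$320.72 → $1,477.94
  Nov: +$320.72 − $2,314.44 → -$515.78
  Dec: +$320.72 → -$195.06
  Jan: +$320.72 → $125.66
  Feb: +$320.72 → $446.38
  Mar: +$320.72 − $767.10 → $0.00
Lowest trial balance = -$515.78 (Nov)
Initial deposit = cushion − low point = $641.44 − (-$515.78) = $1,157.22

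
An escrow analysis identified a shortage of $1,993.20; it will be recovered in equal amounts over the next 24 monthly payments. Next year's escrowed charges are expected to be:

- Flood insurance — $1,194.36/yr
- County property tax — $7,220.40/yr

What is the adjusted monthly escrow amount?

Flood insurance: $1,194.36 annually
County property tax: $7,220.40 annually
Total per year = $1,194.36 + $7,220.40 = $8,414.76
Per month = $8,414.76 ÷ 12 = $701.23
Shortage per month = $1,993.20 ÷ 24 = $83.05
Adjusted monthly = $701.23 + $83.05 = $784.28

$784.28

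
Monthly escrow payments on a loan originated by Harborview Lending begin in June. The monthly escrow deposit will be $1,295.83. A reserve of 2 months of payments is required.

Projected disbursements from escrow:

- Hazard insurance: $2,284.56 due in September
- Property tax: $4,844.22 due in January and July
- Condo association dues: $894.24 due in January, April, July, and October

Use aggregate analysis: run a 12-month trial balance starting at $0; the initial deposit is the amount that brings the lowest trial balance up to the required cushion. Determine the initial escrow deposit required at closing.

$6,880.74

Cushion = 2 × $1,295.83 = $2,591.66
Trial balance (start $0, +$1,295.83 each month, − disbursements):
  Jun: +$1,295.83 → $1,295.83
  Jul: +$1,295.83 − $5,738.46 → -$3,146.80
  Aug: +$1,295.83 → -$1,850.97
  Sep: +$1,295.83 − $2,284.56 → -$2,839.70
  Oct: +$1,295.83 − $894.24 → -$2,438.11
  Nov: +$1,295.83 → -$1,142.28
  Dec: +$1,295.83 → $153.55
  Jan: +$1,295.83 − $5,738.46 → -$4,289.08
  Feb: +$1,295.83 → -$2,993.25
  Mar: +$1,295.83 → -$1,697.42
  Apr: +$1,295.83 − $894.24 → -$1,295.83
  May: +$1,295.83 → $0.00
Lowest trial balance = -$4,289.08 (Jan)
Initial deposit = cushion − low point = $2,591.66 − (-$4,289.08) = $6,880.74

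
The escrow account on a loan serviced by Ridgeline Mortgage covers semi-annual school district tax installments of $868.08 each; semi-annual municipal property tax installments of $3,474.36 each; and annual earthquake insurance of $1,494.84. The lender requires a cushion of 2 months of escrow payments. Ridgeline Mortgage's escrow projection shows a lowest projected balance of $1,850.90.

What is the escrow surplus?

School district tax: $868.08 × 2 = $1,736.16 annually
Municipal property tax: $3,474.36 × 2 = $6,948.72 annually
Earthquake insurance: $1,494.84 annually
Combined annual = $1,736.16 + $6,948.72 + $1,494.84 = $10,179.72
Monthly = $10,179.72 / 12 = $848.31
Cushion = 2 × $848.31 = $1,696.62
Excess over cushion: $1,850.90 − $1,696.62 = $154.28

$154.28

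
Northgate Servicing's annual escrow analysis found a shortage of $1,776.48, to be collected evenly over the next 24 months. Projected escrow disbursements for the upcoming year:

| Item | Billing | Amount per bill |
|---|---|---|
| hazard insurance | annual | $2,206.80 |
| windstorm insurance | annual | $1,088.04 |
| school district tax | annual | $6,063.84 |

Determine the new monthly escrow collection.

$853.91

Hazard insurance = $2,206.80/yr
Windstorm insurance = $1,088.04/yr
School district tax = $6,063.84/yr
Total per year = $9,358.68
Per month = $9,358.68 / 12 = $779.89
Shortage spread = $1,776.48 / 24 = $74.02/mo
New monthly escrow = $779.89 + $74.02 = $853.91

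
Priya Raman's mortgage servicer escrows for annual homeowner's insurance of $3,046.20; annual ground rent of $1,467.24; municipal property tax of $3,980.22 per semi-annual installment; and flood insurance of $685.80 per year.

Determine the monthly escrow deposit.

Homeowner's insurance = $3,046.20 per year
Ground rent = $1,467.24 per year
Municipal property tax = $3,980.22 × 2 = $7,960.44 per year
Flood insurance = $685.80 per year
Total per year = $3,046.20 + $1,467.24 + $7,960.44 + $685.80 = $13,159.68
Monthly = $13,159.68 / 12 = $1,096.64

$1,096.64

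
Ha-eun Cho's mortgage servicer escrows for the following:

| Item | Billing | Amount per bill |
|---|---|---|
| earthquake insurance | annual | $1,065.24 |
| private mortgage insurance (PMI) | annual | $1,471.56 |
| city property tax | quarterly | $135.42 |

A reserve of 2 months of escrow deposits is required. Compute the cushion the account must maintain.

$513.08

Earthquake insurance: $1,065.24 annually
Private mortgage insurance (PMI): $1,471.56 annually
City property tax: $135.42 × 4 = $541.68 annually
Combined annual = $1,065.24 + $1,471.56 + $541.68 = $3,078.48
Monthly escrow = $3,078.48 / 12 = $256.54
Required cushion = 2 × $256.54 = $513.08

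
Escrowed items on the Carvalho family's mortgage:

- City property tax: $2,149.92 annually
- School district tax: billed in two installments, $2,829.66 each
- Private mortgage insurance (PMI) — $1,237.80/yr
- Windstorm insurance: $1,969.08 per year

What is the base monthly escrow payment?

City property tax — $2,149.92 annually
School district tax — $2,829.66 × 2 = $5,659.32 annually
Private mortgage insurance (PMI) — $1,237.80 annually
Windstorm insurance — $1,969.08 annually
Total per year = $2,149.92 + $5,659.32 + $1,237.80 + $1,969.08 = $11,016.12
Per month = $11,016.12 ÷ 12 = $918.01

$918.01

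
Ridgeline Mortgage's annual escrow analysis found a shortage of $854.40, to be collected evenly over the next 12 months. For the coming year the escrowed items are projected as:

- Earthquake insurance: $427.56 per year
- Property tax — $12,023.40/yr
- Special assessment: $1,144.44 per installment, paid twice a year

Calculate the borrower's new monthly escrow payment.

$1,299.52

Earthquake insurance: $427.56 annually
Property tax: $12,023.40 annually
Special assessment: $1,144.44 × 2 = $2,288.88 annually
Combined annual = $427.56 + $12,023.40 + $2,288.88 = $14,739.84
Base monthly escrow = $14,739.84 ÷ 12 = $1,228.32
Shortage spread = $854.40 ÷ 12 = $71.20/mo
Adjusted monthly = $1,228.32 + $71.20 = $1,299.52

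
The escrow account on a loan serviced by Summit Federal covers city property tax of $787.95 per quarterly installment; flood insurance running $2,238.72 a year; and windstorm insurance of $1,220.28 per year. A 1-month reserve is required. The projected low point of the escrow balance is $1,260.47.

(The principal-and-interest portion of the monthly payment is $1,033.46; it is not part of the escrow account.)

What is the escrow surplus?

City property tax: $787.95 × 4 = $3,151.80/yr
Flood insurance: $2,238.72/yr
Windstorm insurance: $1,220.28/yr
Annual escrow total = $3,151.80 + $2,238.72 + $1,220.28 = $6,610.80
Base monthly escrow = $6,610.80 / 12 = $550.90
Required reserve = 1 × $550.90 = $550.90
Surplus = $1,260.47 − $550.90 = $709.57

$709.57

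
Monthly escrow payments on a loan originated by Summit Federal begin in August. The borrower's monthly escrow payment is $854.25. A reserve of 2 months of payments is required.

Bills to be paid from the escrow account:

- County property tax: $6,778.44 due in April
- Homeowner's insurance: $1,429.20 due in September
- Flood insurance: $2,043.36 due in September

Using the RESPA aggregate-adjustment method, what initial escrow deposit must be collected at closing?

$4,271.25

Cushion = 2 × $854.25 = $1,708.50
Trial balance (start $0, +$854.25 each month, − disbursements):
  Aug: +$854.25 → $854.25
  Sep: +$854.25 − $3,472.56 → -$1,764.06
  Oct: +$854.25 → -$909.81
  Nov: +$854.25 → -$55.56
  Dec: +$854.25 → $798.69
  Jan: +$854.25 → $1,652.94
  Feb: +$854.25 → $2,507.19
  Mar: +$854.25 → $3,361.44
  Apr: +$854.25 − $6,778.44 → -$2,562.75
  May: +$854.25 → -$1,708.50
  Jun: +$854.25 → -$854.25
  Jul: +$854.25 → $0.00
Lowest trial balance = -$2,562.75 (Apr)
Initial deposit = cushion − low point = $1,708.50 − (-$2,562.75) = $4,271.25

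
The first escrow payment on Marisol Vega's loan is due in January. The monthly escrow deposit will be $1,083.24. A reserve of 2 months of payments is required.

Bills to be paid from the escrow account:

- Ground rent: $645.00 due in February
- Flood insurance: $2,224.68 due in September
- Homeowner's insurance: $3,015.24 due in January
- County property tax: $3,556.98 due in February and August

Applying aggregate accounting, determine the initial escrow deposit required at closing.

Cushion = 2 × $1,083.24 = $2,166.48
Trial balance (start $0, +$1,083.24 each month, − disbursements):
  Jan: +$1,083.24 − $3,015.24 → -$1,932.00
  Feb: +$1,083.24 − $4,201.98 → -$5,050.74
  Mar: +$1,083.24 → -$3,967.50
  Apr: +$1,083.24 → -$2,884.26
  May: +$1,083.24 → -$1,801.02
  Jun: +$1,083.24 → -$717.78
  Jul: +$1,083.24 → $365.46
  Aug: +$1,083.24 − $3,556.98 → -$2,108.28
  Sep: +$1,083.24 − $2,224.68 → -$3,249.72
  Oct: +$1,083.24 → -$2,166.48
  Nov: +$1,083.24 → -$1,083.24
  Dec: +$1,083.24 → $0.00
Lowest trial balance = -$5,050.74 (Feb)
Initial deposit = cushion − low point = $2,166.48 − (-$5,050.74) = $7,217.22

$7,217.22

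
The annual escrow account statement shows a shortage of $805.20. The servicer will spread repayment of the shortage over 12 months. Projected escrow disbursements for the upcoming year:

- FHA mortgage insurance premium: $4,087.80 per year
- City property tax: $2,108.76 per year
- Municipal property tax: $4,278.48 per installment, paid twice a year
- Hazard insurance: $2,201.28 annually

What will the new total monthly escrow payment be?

FHA mortgage insurance premium: $4,087.80
City property tax: $2,108.76
Municipal property tax: $4,278.48 × 2 = $8,556.96
Hazard insurance: $2,201.28
Yearly total = $16,954.80
Monthly escrow = $16,954.80 ÷ 12 = $1,412.90
Monthly shortage recovery: $805.20 / 12 = $67.10
New monthly escrow = $1,412.90 + $67.10 = $1,480.00

$1,480.00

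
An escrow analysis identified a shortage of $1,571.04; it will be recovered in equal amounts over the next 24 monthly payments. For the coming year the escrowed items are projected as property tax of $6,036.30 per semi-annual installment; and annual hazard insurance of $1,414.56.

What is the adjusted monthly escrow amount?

$1,189.39

Property tax — $6,036.30 × 2 = $12,072.60
Hazard insurance — $1,414.56
Yearly total = $12,072.60 + $1,414.56 = $13,487.16
Per month = $13,487.16 / 12 = $1,123.93
Shortage spread = $1,571.04 / 24 = $65.46/mo
Adjusted monthly = $1,123.93 + $65.46 = $1,189.39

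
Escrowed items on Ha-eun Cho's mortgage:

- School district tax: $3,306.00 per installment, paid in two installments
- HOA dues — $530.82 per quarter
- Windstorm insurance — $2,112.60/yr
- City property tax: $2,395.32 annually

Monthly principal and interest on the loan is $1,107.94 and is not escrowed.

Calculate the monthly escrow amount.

School district tax = $3,306.00 × 2 = $6,612.00
HOA dues = $530.82 × 4 = $2,123.28
Windstorm insurance = $2,112.60
City property tax = $2,395.32
Total annual escrow = $6,612.00 + $2,123.28 + $2,112.60 + $2,395.32 = $13,243.20
Monthly = $13,243.20 / 12 = $1,103.60

$1,103.60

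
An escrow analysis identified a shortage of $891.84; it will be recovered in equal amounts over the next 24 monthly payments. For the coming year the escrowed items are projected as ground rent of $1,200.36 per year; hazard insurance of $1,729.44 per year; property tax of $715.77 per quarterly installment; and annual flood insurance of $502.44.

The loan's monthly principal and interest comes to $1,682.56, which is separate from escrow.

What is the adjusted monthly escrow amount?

$561.77

Ground rent = $1,200.36 per year
Hazard insurance = $1,729.44 per year
Property tax = $715.77 × 4 = $2,863.08 per year
Flood insurance = $502.44 per year
Total annual escrow = $6,295.32
Base monthly escrow = $6,295.32 / 12 = $524.61
Shortage spread = $891.84 / 24 = $37.16/mo
New monthly escrow = $524.61 + $37.16 = $561.77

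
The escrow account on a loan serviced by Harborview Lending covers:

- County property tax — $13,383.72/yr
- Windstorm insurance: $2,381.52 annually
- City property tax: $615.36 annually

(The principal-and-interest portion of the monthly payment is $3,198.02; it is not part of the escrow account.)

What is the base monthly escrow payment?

County property tax — $13,383.72
Windstorm insurance — $2,381.52
City property tax — $615.36
Total annual escrow = $13,383.72 + $2,381.52 + $615.36 = $16,380.60
Per month = $16,380.60 ÷ 12 = $1,365.05

$1,365.05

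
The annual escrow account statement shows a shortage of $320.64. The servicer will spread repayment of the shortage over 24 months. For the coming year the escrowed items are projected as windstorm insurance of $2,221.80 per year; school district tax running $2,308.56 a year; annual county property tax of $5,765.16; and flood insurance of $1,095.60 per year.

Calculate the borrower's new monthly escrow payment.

Windstorm insurance = $2,221.80 per year
School district tax = $2,308.56 per year
County property tax = $5,765.16 per year
Flood insurance = $1,095.60 per year
Annual escrow total = $2,221.80 + $2,308.56 + $5,765.16 + $1,095.60 = $11,391.12
Per month = $11,391.12 ÷ 12 = $949.26
Shortage spread = $320.64 / 24 = $13.36/mo
New monthly escrow = $949.26 + $13.36 = $962.62

$962.62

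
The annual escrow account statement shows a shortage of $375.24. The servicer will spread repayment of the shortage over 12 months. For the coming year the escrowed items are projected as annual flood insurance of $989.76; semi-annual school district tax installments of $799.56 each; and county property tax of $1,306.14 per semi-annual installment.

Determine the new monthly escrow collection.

$464.70

Flood insurance: $989.76/yr
School district tax: $799.56 × 2 = $1,599.12/yr
County property tax: $1,306.14 × 2 = $2,612.28/yr
Total per year = $5,201.16
Monthly escrow = $5,201.16 ÷ 12 = $433.43
Shortage per month = $375.24 ÷ 12 = $31.27
Adjusted monthly = $433.43 + $31.27 = $464.70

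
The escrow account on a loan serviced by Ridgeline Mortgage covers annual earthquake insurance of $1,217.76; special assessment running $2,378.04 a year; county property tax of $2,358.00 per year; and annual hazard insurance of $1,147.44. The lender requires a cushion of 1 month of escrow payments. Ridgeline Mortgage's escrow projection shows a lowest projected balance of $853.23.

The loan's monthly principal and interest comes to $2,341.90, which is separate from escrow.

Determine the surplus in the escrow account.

$261.46

Earthquake insurance = $1,217.76
Special assessment = $2,378.04
County property tax = $2,358.00
Hazard insurance = $1,147.44
Yearly total = $7,101.24
Per month = $7,101.24 ÷ 12 = $591.77
Required reserve = 1 × $591.77 = $591.77
Surplus = $853.23 − $591.77 = $261.46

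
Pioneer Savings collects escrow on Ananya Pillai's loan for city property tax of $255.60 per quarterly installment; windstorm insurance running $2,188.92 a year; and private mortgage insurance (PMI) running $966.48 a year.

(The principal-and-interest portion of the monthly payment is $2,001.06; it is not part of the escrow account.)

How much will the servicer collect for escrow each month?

$348.15

City property tax = $255.60 × 4 = $1,022.40 per year
Windstorm insurance = $2,188.92 per year
Private mortgage insurance (PMI) = $966.48 per year
Annual escrow total = $4,177.80
Monthly escrow = $4,177.80 ÷ 12 = $348.15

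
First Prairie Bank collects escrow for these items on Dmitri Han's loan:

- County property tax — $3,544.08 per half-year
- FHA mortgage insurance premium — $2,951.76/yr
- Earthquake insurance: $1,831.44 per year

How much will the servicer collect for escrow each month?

County property tax: $3,544.08 × 2 = $7,088.16 annually
FHA mortgage insurance premium: $2,951.76 annually
Earthquake insurance: $1,831.44 annually
Total annual escrow = $7,088.16 + $2,951.76 + $1,831.44 = $11,871.36
Monthly escrow = $11,871.36 / 12 = $989.28

$989.28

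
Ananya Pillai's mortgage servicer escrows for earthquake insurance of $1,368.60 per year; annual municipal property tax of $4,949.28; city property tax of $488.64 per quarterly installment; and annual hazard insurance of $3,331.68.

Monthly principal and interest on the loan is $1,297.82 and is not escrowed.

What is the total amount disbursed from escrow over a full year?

$11,604.12

Earthquake insurance — $1,368.60 annually
Municipal property tax — $4,949.28 annually
City property tax — $488.64 × 4 = $1,954.56 annually
Hazard insurance — $3,331.68 annually
Yearly total = $1,368.60 + $4,949.28 + $1,954.56 + $3,331.68 = $11,604.12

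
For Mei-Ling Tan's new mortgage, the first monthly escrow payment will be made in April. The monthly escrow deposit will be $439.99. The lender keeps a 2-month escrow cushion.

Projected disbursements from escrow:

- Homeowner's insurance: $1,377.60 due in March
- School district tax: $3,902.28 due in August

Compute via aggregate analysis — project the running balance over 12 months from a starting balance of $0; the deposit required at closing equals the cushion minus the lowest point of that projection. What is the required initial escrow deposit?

$2,582.31

Cushion = 2 × $439.99 = $879.98
Trial balance (start $0, +$439.99 each month, − disbursements):
  Apr: +$439.99 → $439.99
  May: +$439.99 → $879.98
  Jun: +$439.99 → $1,319.97
  Jul: +$439.99 → $1,759.96
  Aug: +$439.99 − $3,902.28 → -$1,702.33
  Sep: +$439.99 → -$1,262.34
  Oct: +$439.99 → -$822.35
  Nov: +$439.99 → -$382.36
  Dec: +$439.99 → $57.63
  Jan: +$439.99 → $497.62
  Feb: +$439.99 → $937.61
  Mar: +$439.99 − $1,377.60 → $0.00
Lowest trial balance = -$1,702.33 (Aug)
Initial deposit = cushion − low point = $879.98 − (-$1,702.33) = $2,582.31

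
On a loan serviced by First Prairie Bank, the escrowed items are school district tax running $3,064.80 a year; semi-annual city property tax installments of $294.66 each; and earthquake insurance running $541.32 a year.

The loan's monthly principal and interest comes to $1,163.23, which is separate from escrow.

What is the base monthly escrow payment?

School district tax: $3,064.80 per year
City property tax: $294.66 × 2 = $589.32 per year
Earthquake insurance: $541.32 per year
Combined annual = $4,195.44
Per month = $4,195.44 ÷ 12 = $349.62

$349.62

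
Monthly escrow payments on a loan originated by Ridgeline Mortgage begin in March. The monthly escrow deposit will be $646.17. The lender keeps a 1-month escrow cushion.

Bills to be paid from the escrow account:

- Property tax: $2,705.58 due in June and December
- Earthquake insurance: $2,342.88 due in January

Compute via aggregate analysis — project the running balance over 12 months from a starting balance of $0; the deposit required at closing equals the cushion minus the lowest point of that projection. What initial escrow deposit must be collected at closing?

$1,292.34

Cushion = 1 × $646.17 = $646.17
Trial balance (start $0, +$646.17 each month, − disbursements):
  Mar: +$646.17 → $646.17
  Apr: +$646.17 → $1,292.34
  May: +$646.17 → $1,938.51
  Jun: +$646.17 − $2,705.58 → -$120.90
  Jul: +$646.17 → $525.27
  Aug: +$646.17 → $1,171.44
  Sep: +$646.17 → $1,817.61
  Oct: +$646.17 → $2,463.78
  Nov: +$646.17 → $3,109.95
  Dec: +$646.17 − $2,705.58 → $1,050.54
  Jan: +$646.17 − $2,342.88 → -$646.17
  Feb: +$646.17 → $0.00
Lowest trial balance = -$646.17 (Jan)
Initial deposit = cushion − low point = $646.17 − (-$646.17) = $1,292.34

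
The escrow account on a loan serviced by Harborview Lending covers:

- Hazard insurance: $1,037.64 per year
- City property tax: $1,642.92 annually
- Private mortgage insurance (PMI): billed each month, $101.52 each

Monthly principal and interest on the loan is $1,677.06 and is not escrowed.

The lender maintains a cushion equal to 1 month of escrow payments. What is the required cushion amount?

Hazard insurance: $1,037.64 annually
City property tax: $1,642.92 annually
Private mortgage insurance (PMI): $101.52 × 12 = $1,218.24 annually
Total annual escrow = $1,037.64 + $1,642.92 + $1,218.24 = $3,898.80
Monthly escrow = $3,898.80 / 12 = $324.90
Required cushion = 1 × $324.90 = $324.90

$324.90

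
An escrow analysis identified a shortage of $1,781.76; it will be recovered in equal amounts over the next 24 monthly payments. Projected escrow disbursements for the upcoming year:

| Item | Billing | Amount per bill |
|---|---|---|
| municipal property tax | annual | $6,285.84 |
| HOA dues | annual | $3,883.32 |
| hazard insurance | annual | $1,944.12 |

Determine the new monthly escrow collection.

$1,083.68

Municipal property tax = $6,285.84/yr
HOA dues = $3,883.32/yr
Hazard insurance = $1,944.12/yr
Annual escrow total = $6,285.84 + $3,883.32 + $1,944.12 = $12,113.28
Monthly = $12,113.28 ÷ 12 = $1,009.44
Shortage spread = $1,781.76 ÷ 24 = $74.24/mo
Adjusted monthly = $1,009.44 + $74.24 = $1,083.68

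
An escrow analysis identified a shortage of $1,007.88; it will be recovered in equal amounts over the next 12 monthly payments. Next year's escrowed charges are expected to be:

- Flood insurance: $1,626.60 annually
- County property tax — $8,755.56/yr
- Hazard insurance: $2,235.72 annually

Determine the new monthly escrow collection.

$1,135.48

Flood insurance: $1,626.60 per year
County property tax: $8,755.56 per year
Hazard insurance: $2,235.72 per year
Combined annual = $1,626.60 + $8,755.56 + $2,235.72 = $12,617.88
Base monthly escrow = $12,617.88 ÷ 12 = $1,051.49
Shortage spread = $1,007.88 ÷ 12 = $83.99/mo
New monthly escrow = $1,051.49 + $83.99 = $1,135.48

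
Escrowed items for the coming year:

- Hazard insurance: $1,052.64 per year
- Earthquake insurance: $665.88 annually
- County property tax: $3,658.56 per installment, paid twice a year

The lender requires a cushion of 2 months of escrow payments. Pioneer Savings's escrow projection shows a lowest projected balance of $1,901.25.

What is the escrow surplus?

Hazard insurance: $1,052.64
Earthquake insurance: $665.88
County property tax: $3,658.56 × 2 = $7,317.12
Combined annual = $1,052.64 + $665.88 + $7,317.12 = $9,035.64
Monthly escrow = $9,035.64 / 12 = $752.97
Required reserve = 2 × $752.97 = $1,505.94
Excess over cushion: $1,901.25 − $1,505.94 = $395.31

$395.31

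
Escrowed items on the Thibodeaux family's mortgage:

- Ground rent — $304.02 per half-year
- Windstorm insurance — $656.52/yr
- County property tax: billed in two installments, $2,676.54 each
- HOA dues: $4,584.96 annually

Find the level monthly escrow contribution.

$933.55

Ground rent = $304.02 × 2 = $608.04/yr
Windstorm insurance = $656.52/yr
County property tax = $2,676.54 × 2 = $5,353.08/yr
HOA dues = $4,584.96/yr
Annual escrow total = $11,202.60
Monthly = $11,202.60 ÷ 12 = $933.55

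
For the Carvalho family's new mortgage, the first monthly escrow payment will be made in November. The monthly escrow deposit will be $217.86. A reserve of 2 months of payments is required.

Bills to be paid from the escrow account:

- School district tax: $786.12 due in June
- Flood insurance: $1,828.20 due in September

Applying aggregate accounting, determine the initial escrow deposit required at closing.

$653.58

Cushion = 2 × $217.86 = $435.72
Trial balance (start $0, +$217.86 each month, − disbursements):
  Nov: +$217.86 → $217.86
  Dec: +$217.86 → $435.72
  Jan: +$217.86 → $653.58
  Feb: +$217.86 → $871.44
  Mar: +$217.86 → $1,089.30
  Apr: +$217.86 → $1,307.16
  May: +$217.86 → $1,525.02
  Jun: +$217.86 − $786.12 → $956.76
  Jul: +$217.86 → $1,174.62
  Aug: +$217.86 → $1,392.48
  Sep: +$217.86 − $1,828.20 → -$217.86
  Oct: +$217.86 → $0.00
Lowest trial balance = -$217.86 (Sep)
Initial deposit = cushion − low point = $435.72 − (-$217.86) = $653.58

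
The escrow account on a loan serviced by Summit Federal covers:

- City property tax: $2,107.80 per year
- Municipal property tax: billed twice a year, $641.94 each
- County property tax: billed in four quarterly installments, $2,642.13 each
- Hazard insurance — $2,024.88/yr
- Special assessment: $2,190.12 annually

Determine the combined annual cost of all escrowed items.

City property tax: $2,107.80 per year
Municipal property tax: $641.94 × 2 = $1,283.88 per year
County property tax: $2,642.13 × 4 = $10,568.52 per year
Hazard insurance: $2,024.88 per year
Special assessment: $2,190.12 per year
Total annual escrow = $2,107.80 + $1,283.88 + $10,568.52 + $2,024.88 + $2,190.12 = $18,175.20

$18,175.20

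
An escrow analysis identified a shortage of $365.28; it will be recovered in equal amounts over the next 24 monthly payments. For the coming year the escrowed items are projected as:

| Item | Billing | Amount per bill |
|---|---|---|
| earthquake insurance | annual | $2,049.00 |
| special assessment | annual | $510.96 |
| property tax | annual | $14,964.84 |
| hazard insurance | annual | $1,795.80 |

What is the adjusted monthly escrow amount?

Earthquake insurance — $2,049.00 per year
Special assessment — $510.96 per year
Property tax — $14,964.84 per year
Hazard insurance — $1,795.80 per year
Annual escrow total = $19,320.60
Monthly escrow = $19,320.60 ÷ 12 = $1,610.05
Monthly shortage recovery: $365.28 ÷ 24 = $15.22
Adjusted monthly = $1,610.05 + $15.22 = $1,625.27

$1,625.27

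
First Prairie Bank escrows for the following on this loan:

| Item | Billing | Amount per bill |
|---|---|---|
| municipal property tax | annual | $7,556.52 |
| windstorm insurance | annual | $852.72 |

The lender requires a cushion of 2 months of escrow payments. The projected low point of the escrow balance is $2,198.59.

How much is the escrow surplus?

$797.05

Municipal property tax — $7,556.52/yr
Windstorm insurance — $852.72/yr
Yearly total = $8,409.24
Per month = $8,409.24 / 12 = $700.77
Required reserve = 2 × $700.77 = $1,401.54
Excess over cushion: $2,198.59 − $1,401.54 = $797.05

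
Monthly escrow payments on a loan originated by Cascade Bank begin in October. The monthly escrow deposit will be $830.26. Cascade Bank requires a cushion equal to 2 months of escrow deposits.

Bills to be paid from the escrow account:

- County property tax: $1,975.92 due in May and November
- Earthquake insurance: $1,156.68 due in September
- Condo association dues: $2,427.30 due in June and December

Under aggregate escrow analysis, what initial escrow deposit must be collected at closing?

Cushion = 2 × $830.26 = $1,660.52
Trial balance (start $0, +$830.26 each month, − disbursements):
  Oct: +$830.26 → $830.26
  Nov: +$830.26 − $1,975.92 → -$315.40
  Dec: +$830.26 − $2,427.30 → -$1,912.44
  Jan: +$830.26 → -$1,082.18
  Feb: +$830.26 → -$251.92
  Mar: +$830.26 → $578.34
  Apr: +$830.26 → $1,408.60
  May: +$830.26 − $1,975.92 → $262.94
  Jun: +$830.26 − $2,427.30 → -$1,334.10
  Jul: +$830.26 → -$503.84
  Aug: +$830.26 → $326.42
  Sep: +$830.26 − $1,156.68 → $0.00
Lowest trial balance = -$1,912.44 (Dec)
Initial deposit = cushion − low point = $1,660.52 − (-$1,912.44) = $3,572.96

$3,572.96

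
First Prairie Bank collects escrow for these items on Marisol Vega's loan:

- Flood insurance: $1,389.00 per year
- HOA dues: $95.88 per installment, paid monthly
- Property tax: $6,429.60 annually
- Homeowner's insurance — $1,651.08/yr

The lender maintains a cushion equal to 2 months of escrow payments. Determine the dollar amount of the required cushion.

$1,770.04

Flood insurance = $1,389.00 annually
HOA dues = $95.88 × 12 = $1,150.56 annually
Property tax = $6,429.60 annually
Homeowner's insurance = $1,651.08 annually
Total annual escrow = $1,389.00 + $1,150.56 + $6,429.60 + $1,651.08 = $10,620.24
Monthly = $10,620.24 ÷ 12 = $885.02
Cushion = 2 × $885.02 = $1,770.04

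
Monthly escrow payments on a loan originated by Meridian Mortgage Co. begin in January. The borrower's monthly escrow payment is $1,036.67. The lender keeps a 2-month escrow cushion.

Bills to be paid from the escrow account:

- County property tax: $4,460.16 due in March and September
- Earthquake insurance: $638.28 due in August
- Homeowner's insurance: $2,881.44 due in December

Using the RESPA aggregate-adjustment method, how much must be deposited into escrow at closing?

Cushion = 2 × $1,036.67 = $2,073.34
Trial balance (start $0, +$1,036.67 each month, − disbursements):
  Jan: +$1,036.67 → $1,036.67
  Feb: +$1,036.67 → $2,073.34
  Mar: +$1,036.67 − $4,460.16 → -$1,350.15
  Apr: +$1,036.67 → -$313.48
  May: +$1,036.67 → $723.19
  Jun: +$1,036.67 → $1,759.86
  Jul: +$1,036.67 → $2,796.53
  Aug: +$1,036.67 − $638.28 → $3,194.92
  Sep: +$1,036.67 − $4,460.16 → -$228.57
  Oct: +$1,036.67 → $808.10
  Nov: +$1,036.67 → $1,844.77
  Dec: +$1,036.67 − $2,881.44 → $0.00
Lowest trial balance = -$1,350.15 (Mar)
Initial deposit = cushion − low point = $2,073.34 − (-$1,350.15) = $3,423.49

$3,423.49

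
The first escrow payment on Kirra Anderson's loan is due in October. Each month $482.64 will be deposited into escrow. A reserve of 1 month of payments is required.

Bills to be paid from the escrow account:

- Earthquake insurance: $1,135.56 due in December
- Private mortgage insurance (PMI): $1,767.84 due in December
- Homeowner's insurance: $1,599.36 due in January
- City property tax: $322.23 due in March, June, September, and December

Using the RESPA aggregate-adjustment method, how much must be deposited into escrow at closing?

Cushion = 1 × $482.64 = $482.64
Trial balance (start $0, +$482.64 each month, − disbursements):
  Oct: +$482.64 → $482.64
  Nov: +$482.64 → $965.28
  Dec: +$482.64 − $3,225.63 → -$1,777.71
  Jan: +$482.64 − $1,599.36 → -$2,894.43
  Feb: +$482.64 → -$2,411.79
  Mar: +$482.64 − $322.23 → -$2,251.38
  Apr: +$482.64 → -$1,768.74
  May: +$482.64 → -$1,286.10
  Jun: +$482.64 − $322.23 → -$1,125.69
  Jul: +$482.64 → -$643.05
  Aug: +$482.64 → -$160.41
  Sep: +$482.64 − $322.23 → $0.00
Lowest trial balance = -$2,894.43 (Jan)
Initial deposit = cushion − low point = $482.64 − (-$2,894.43) = $3,377.07

$3,377.07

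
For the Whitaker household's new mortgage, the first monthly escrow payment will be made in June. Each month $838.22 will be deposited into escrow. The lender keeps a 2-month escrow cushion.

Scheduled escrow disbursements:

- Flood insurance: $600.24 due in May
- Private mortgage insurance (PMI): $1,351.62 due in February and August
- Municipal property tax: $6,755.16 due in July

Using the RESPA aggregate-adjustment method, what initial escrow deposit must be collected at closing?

Cushion = 2 × $838.22 = $1,676.44
Trial balance (start $0, +$838.22 each month, − disbursements):
  Jun: +$838.22 → $838.22
  Jul: +$838.22 − $6,755.16 → -$5,078.72
  Aug: +$838.22 − $1,351.62 → -$5,592.12
  Sep: +$838.22 → -$4,753.90
  Oct: +$838.22 → -$3,915.68
  Nov: +$838.22 → -$3,077.46
  Dec: +$838.22 → -$2,239.24
  Jan: +$838.22 → -$1,401.02
  Feb: +$838.22 − $1,351.62 → -$1,914.42
  Mar: +$838.22 → -$1,076.20
  Apr: +$838.22 → -$237.98
  May: +$838.22 − $600.24 → $0.00
Lowest trial balance = -$5,592.12 (Aug)
Initial deposit = cushion − low point = $1,676.44 − (-$5,592.12) = $7,268.56

$7,268.56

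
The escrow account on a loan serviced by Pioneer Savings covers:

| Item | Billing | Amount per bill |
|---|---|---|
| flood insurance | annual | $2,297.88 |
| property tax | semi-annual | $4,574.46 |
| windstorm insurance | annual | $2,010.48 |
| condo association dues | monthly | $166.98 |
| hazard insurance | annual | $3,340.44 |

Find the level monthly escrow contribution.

Flood insurance: $2,297.88/yr
Property tax: $4,574.46 × 2 = $9,148.92/yr
Windstorm insurance: $2,010.48/yr
Condo association dues: $166.98 × 12 = $2,003.76/yr
Hazard insurance: $3,340.44/yr
Annual escrow total = $2,297.88 + $9,148.92 + $2,010.48 + $2,003.76 + $3,340.44 = $18,801.48
Monthly = $18,801.48 / 12 = $1,566.79

$1,566.79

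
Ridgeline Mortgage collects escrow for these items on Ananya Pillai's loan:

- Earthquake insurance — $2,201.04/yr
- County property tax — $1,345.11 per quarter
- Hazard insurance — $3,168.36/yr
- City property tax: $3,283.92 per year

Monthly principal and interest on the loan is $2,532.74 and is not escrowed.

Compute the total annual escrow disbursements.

Earthquake insurance = $2,201.04/yr
County property tax = $1,345.11 × 4 = $5,380.44/yr
Hazard insurance = $3,168.36/yr
City property tax = $3,283.92/yr
Total per year = $14,033.76

$14,033.76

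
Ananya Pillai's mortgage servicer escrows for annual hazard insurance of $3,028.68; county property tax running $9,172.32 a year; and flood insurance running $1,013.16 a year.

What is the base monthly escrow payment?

Hazard insurance — $3,028.68 per year
County property tax — $9,172.32 per year
Flood insurance — $1,013.16 per year
Yearly total = $3,028.68 + $9,172.32 + $1,013.16 = $13,214.16
Monthly = $13,214.16 / 12 = $1,101.18

$1,101.18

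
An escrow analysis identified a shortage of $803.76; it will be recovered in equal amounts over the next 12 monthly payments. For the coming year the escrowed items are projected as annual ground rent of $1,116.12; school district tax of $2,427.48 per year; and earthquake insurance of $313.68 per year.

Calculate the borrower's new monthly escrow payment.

$388.42

Ground rent = $1,116.12 per year
School district tax = $2,427.48 per year
Earthquake insurance = $313.68 per year
Total per year = $1,116.12 + $2,427.48 + $313.68 = $3,857.28
Per month = $3,857.28 / 12 = $321.44
Monthly shortage recovery: $803.76 ÷ 12 = $66.98
New monthly escrow = $321.44 + $66.98 = $388.42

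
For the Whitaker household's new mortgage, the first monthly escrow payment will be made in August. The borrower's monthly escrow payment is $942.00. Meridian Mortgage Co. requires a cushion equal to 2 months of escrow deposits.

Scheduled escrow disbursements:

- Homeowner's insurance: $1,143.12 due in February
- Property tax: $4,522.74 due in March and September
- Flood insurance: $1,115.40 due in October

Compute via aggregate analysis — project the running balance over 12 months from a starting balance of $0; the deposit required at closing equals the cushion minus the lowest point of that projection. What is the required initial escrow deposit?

Cushion = 2 × $942.00 = $1,884.00
Trial balance (start $0, +$942.00 each month, − disbursements):
  Aug: +$942.00 → $942.00
  Sep: +$942.00 − $4,522.74 → -$2,638.74
  Oct: +$942.00 − $1,115.40 → -$2,812.14
  Nov: +$942.00 → -$1,870.14
  Dec: +$942.00 → -$928.14
  Jan: +$942.00 → $13.86
  Feb: +$942.00 − $1,143.12 → -$187.26
  Mar: +$942.00 − $4,522.74 → -$3,768.00
  Apr: +$942.00 → -$2,826.00
  May: +$942.00 → -$1,884.00
  Jun: +$942.00 → -$942.00
  Jul: +$942.00 → $0.00
Lowest trial balance = -$3,768.00 (Mar)
Initial deposit = cushion − low point = $1,884.00 − (-$3,768.00) = $5,652.00

$5,652.00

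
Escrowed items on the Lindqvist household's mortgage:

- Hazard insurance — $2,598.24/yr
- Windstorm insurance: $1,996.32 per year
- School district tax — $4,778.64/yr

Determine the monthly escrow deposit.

$781.10

Hazard insurance = $2,598.24 annually
Windstorm insurance = $1,996.32 annually
School district tax = $4,778.64 annually
Combined annual = $9,373.20
Monthly = $9,373.20 / 12 = $781.10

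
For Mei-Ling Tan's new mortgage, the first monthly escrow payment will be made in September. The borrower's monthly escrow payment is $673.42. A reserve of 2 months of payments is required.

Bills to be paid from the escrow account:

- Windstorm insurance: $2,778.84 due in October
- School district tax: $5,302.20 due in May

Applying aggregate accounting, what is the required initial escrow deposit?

Cushion = 2 × $673.42 = $1,346.84
Trial balance (start $0, +$673.42 each month, − disbursements):
  Sep: +$673.42 → $673.42
  Oct: +$673.42 − $2,778.84 → -$1,432.00
  Nov: +$673.42 → -$758.58
  Dec: +$673.42 → -$85.16
  Jan: +$673.42 → $588.26
  Feb: +$673.42 → $1,261.68
  Mar: +$673.42 → $1,935.10
  Apr: +$673.42 → $2,608.52
  May: +$673.42 − $5,302.20 → -$2,020.26
  Jun: +$673.42 → -$1,346.84
  Jul: +$673.42 → -$673.42
  Aug: +$673.42 → $0.00
Lowest trial balance = -$2,020.26 (May)
Initial deposit = cushion − low point = $1,346.84 − (-$2,020.26) = $3,367.10

$3,367.10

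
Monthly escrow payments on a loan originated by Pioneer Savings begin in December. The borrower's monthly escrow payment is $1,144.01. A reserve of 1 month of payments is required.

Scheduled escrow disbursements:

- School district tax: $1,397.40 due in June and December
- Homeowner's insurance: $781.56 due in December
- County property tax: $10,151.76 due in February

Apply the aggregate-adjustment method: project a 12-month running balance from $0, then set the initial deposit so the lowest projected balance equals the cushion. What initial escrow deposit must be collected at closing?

Cushion = 1 × $1,144.01 = $1,144.01
Trial balance (start $0, +$1,144.01 each month, − disbursements):
  Dec: +$1,144.01 − $2,178.96 → -$1,034.95
  Jan: +$1,144.01 → $109.06
  Feb: +$1,144.01 − $10,151.76 → -$8,898.69
  Mar: +$1,144.01 → -$7,754.68
  Apr: +$1,144.01 → -$6,610.67
  May: +$1,144.01 → -$5,466.66
  Jun: +$1,144.01 − $1,397.40 → -$5,720.05
  Jul: +$1,144.01 → -$4,576.04
  Aug: +$1,144.01 → -$3,432.03
  Sep: +$1,144.01 → -$2,288.02
  Oct: +$1,144.01 → -$1,144.01
  Nov: +$1,144.01 → $0.00
Lowest trial balance = -$8,898.69 (Feb)
Initial deposit = cushion − low point = $1,144.01 − (-$8,898.69) = $10,042.70

$10,042.70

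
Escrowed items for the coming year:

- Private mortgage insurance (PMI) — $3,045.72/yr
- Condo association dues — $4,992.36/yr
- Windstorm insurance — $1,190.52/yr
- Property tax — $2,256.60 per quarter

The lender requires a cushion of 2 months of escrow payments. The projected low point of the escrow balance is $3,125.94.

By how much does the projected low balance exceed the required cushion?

$83.44

Private mortgage insurance (PMI): $3,045.72 per year
Condo association dues: $4,992.36 per year
Windstorm insurance: $1,190.52 per year
Property tax: $2,256.60 × 4 = $9,026.40 per year
Yearly total = $3,045.72 + $4,992.36 + $1,190.52 + $9,026.40 = $18,255.00
Monthly escrow = $18,255.00 / 12 = $1,521.25
Required reserve = 2 × $1,521.25 = $3,042.50
Surplus = $3,125.94 − $3,042.50 = $83.44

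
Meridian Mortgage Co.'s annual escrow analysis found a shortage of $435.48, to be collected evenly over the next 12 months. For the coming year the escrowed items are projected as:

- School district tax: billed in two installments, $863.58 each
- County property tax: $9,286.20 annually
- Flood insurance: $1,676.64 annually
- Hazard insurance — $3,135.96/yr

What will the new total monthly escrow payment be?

School district tax: $863.58 × 2 = $1,727.16 per year
County property tax: $9,286.20 per year
Flood insurance: $1,676.64 per year
Hazard insurance: $3,135.96 per year
Annual escrow total = $1,727.16 + $9,286.20 + $1,676.64 + $3,135.96 = $15,825.96
Base monthly escrow = $15,825.96 / 12 = $1,318.83
Shortage per month = $435.48 / 12 = $36.29
Adjusted monthly = $1,318.83 + $36.29 = $1,355.12

$1,355.12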